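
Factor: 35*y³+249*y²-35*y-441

(5*y+7)*(7*y-9)*(y+7)

Trying the rational-root candidates, y = -7/5 is a root, so (5*y+7) is a factor; dividing leaves 7*y²+40*y-63.
The remaining quadratic factors as (7*y-9)(y+7).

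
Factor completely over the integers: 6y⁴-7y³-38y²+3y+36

(2y+3)(3y+4)(y-1)(y-3)

Among the possible rational roots, y = 3 is a root, giving the factor (y-3) and quotient 6y³+11y²-5y-12.
Continuing, y = 1 is a root, so (y-1) is a factor; dividing leaves 6y²+17y+12.
The remaining quadratic factors as (2y+3)(3y+4).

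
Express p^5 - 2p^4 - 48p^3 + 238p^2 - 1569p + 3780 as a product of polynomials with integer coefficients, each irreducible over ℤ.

By the rational root theorem, p = 3 is a root, giving the factor (p - 3) and quotient p^4 + p^3 - 45p^2 + 103p - 1260.
Next, p = 7 is a root, so (p - 7) is a factor; dividing leaves p^3 + 8p^2 + 11p + 180.
Then p = -9 is a root, so (p + 9) divides it; the quotient is p^2 - p + 20.
The quadratic p^2 - p + 20 has discriminant -79 < 0 and is irreducible over ℤ.

(p + 9)(p - 3)(p - 7)(p^2 - p + 20)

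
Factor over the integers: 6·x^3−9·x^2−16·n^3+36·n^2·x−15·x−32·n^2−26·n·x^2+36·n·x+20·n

−(2·n−2·x+5)·(2·n−x−1)·(4·n−3·x)

Group: 2·n·(−8·n^2+14·n·x−20·n−6·x^2+15·x) + (−x−1)·(−8·n^2+14·n·x−20·n−6·x^2+15·x); both groups contain (−8·n^2+14·n·x−20·n−6·x^2+15·x), so (2·n−x−1) is a factor with cofactor −8·n^2+14·n·x−20·n−6·x^2+15·x.
The cofactor groups again: −8·n^2+14·n·x−20·n−6·x^2+15·x = −2·n·(4·n−3·x) + (2·x−5)·(4·n−3·x); both groups contain (4·n−3·x), giving −(2·n−2·x+5)·(4·n−3·x).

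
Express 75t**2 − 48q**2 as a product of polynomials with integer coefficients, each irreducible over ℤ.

Every term has a factor of 3. Then 25t**2 − 16q**2 = (5t)² − (4q)².

3(5t − 4q)(5t + 4q)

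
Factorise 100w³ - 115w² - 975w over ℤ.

5w(4w - 15)(5w + 13)

Pull out the common factor 5w, then factor the remaining trinomial.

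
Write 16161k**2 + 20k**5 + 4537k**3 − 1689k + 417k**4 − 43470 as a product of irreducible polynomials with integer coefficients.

Trying the rational-root candidates, k = −5 is a root, so (k + 5) is a factor; dividing leaves 20k**4 + 317k**3 + 2952k**2 + 1401k − 8694.
Next, k = 7/5 is a root, giving the factor (5k − 7) and quotient 4k**3 + 69k**2 + 687k + 1242.
Continuing, k = −9/4 is a root, so (4k + 9) divides it; the quotient is k**2 + 15k + 138.
The quadratic k**2 + 15k + 138 has discriminant −327 < 0 and is irreducible over ℤ.

(4k + 9)(5k − 7)(k + 5)(k**2 + 15k + 138)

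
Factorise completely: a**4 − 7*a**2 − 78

Substitute u = a**2 to get a quadratic in u, then factor.
a**2 + 6 is irreducible over ℤ (always positive, so no real roots).
a**2 − 13 is irreducible over ℤ (13 is not a perfect square).

(a**2 + 6)*(a**2 − 13)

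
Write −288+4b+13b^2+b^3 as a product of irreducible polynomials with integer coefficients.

By the rational root theorem, b = 4 is a root, giving the factor (b−4) and quotient b^2+17b+72.
The remaining quadratic factors as (b+8)(b+9).

(b+8)(b+9)(b−4)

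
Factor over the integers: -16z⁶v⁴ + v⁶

-v⁴(4z³ - v)(4z³ + v)

Pull out the common factor v⁴, leaving -16z⁶ + v².
Recognize a difference of squares with the parts v and 4z³.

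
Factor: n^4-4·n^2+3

Substitute u = n^2 to get a quadratic in u, then factor.
n^2-3 is irreducible over ℤ (3 is not a perfect square).
n^2-1 is a difference of squares.

(n+1)·(n-1)·(n^2-3)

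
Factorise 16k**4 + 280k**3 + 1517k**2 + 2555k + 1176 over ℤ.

By the rational root theorem, k = -7 is a root, so (k + 7) is a factor; dividing leaves 16k**3 + 168k**2 + 341k + 168.
Next, k = -8 is a root, giving the factor (k + 8) and quotient 16k**2 + 40k + 21.
The remaining quadratic factors as (4k + 7)(4k + 3).

(4k + 3)(4k + 7)(k + 7)(k + 8)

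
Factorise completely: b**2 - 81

Two integers with product -81 and sum 0 are -9 and 9.

(b + 9)(b - 9)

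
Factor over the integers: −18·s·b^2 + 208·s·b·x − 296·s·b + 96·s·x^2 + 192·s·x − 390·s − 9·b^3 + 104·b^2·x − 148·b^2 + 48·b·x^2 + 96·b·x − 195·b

−(9·b + 4·x + 13)·(2·s + b)·(b − 12·x + 15)

Group: 9·b·(−2·s·b + 24·s·x − 30·s − b^2 + 12·b·x − 15·b) + (4·x + 13)·(−2·s·b + 24·s·x − 30·s − b^2 + 12·b·x − 15·b); both groups contain (−2·s·b + 24·s·x − 30·s − b^2 + 12·b·x − 15·b), so (9·b + 4·x + 13) is a factor with cofactor −2·s·b + 24·s·x − 30·s − b^2 + 12·b·x − 15·b.
The cofactor groups again: −2·s·b + 24·s·x − 30·s − b^2 + 12·b·x − 15·b = −2·s·(b − 12·x + 15) − b·(b − 12·x + 15); both groups contain (b − 12·x + 15), giving −(2·s + b)·(b − 12·x + 15).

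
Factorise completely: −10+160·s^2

10·(4·s+1)·(4·s−1)

Pull out the common factor 10; 16·s^2−1 is a difference of squares.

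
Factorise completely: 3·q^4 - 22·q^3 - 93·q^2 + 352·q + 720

Trying the rational-root candidates, q = 9 is a root, so (q - 9) divides it; the quotient is 3·q^3 + 5·q^2 - 48·q - 80.
Next, q = -4 is a root, so (q + 4) divides it; the quotient is 3·q^2 - 7·q - 20.
The remaining quadratic factors as (3·q + 5)(q - 4).

(3·q + 5)·(q + 4)·(q - 4)·(q - 9)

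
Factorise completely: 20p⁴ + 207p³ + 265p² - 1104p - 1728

By the rational root theorem, p = -8 is a root, so (p + 8) is a factor; dividing leaves 20p³ + 47p² - 111p - 216.
Continuing, p = -8/5 is a root, so (5p + 8) is a factor; dividing leaves 4p² + 3p - 27.
The remaining quadratic factors as (4p - 9)(p + 3).

(4p - 9)(5p + 8)(p + 3)(p + 8)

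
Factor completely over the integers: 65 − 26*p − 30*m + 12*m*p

Group as (12*m*p − 30*m) + (−26*p + 65) = 6*m*(2*p − 5) − 13*(2*p − 5).
Both groups share the factor (2*p − 5).

(2*p − 5)*(6*m − 13)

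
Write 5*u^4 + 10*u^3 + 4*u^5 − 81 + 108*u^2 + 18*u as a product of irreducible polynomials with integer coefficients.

Testing divisors of the constant over divisors of the leading coefficient, u = −1 is a root, so (u + 1) is a factor; dividing leaves 4*u^4 + u^3 + 9*u^2 + 99*u − 81.
Then u = −3 is a root, so (u + 3) is a factor; dividing leaves 4*u^3 − 11*u^2 + 42*u − 27.
Then u = 3/4 is a root, giving the factor (4*u − 3) and quotient u^2 − 2*u + 9.
The quadratic u^2 − 2*u + 9 has discriminant −32 < 0 and is irreducible over ℤ.

(4*u − 3)*(u + 1)*(u + 3)*(u^2 − 2*u + 9)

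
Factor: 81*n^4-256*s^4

Difference of squares twice: with A = 3*n and B = 4*s, A⁴ − B⁴ = (A² − B²)(A² + B²), and A² − B² factors again.

(3*n+4*s)*(3*n-4*s)*(9*n^2+16*s^2)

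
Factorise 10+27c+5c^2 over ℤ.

Need a pair with product 5·10 = 50 and sum 27: that's 2 and 25.
Split the middle term: 5c^2+2c + 25c+10 = c(5c+2) + 5(5c+2).

(5c+2)(c+5)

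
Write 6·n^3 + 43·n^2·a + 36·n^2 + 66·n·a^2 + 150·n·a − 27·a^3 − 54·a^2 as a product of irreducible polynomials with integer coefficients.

Group: n·(6·n^2 + 25·n·a − 9·a^2) + (3·a + 6)·(6·n^2 + 25·n·a − 9·a^2); both groups contain (6·n^2 + 25·n·a − 9·a^2), so (n + 3·a + 6) is a factor with cofactor 6·n^2 + 25·n·a − 9·a^2.
The cofactor groups again: 6·n^2 + 25·n·a − 9·a^2 = 3·n·(2·n + 9·a) − a·(2·n + 9·a); both groups contain (2·n + 9·a), giving (3·n − a)·(2·n + 9·a).

(3·n − a)·(n + 3·a + 6)·(2·n + 9·a)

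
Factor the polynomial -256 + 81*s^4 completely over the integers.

(3*s)⁴ − (4)⁴ = ((3*s)² − (4)²)((3*s)² + (4)²); the first factor splits again, the second (9*s^2 + 16) is irreducible.

(3*s + 4)*(3*s - 4)*(9*s^2 + 16)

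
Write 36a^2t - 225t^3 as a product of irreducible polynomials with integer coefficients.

Every term has a factor of 9t. Then 4a^2 - 25t^2 = (2a)² − (5t)².

9t(2a + 5t)(2a - 5t)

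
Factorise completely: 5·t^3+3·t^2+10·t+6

Group as (5·t^3+10·t) + (3·t^2+6) = 5·t·(t^2+2) + 3·(t^2+2).
Both groups share the factor (t^2+2).

(5·t+3)·(t^2+2)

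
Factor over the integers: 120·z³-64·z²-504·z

Pull out the common factor 8·z, then factor the remaining trinomial.

8·z·(3·z-7)·(5·z+9)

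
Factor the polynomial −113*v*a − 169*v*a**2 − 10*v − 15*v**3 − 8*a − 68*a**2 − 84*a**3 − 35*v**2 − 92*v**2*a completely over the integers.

Group: 5*v*(−3*v**2 − 16*v*a − 7*v − 21*a**2 − 17*a − 2) + 4*a*(−3*v**2 − 16*v*a − 7*v − 21*a**2 − 17*a − 2); both groups contain (−3*v**2 − 16*v*a − 7*v − 21*a**2 − 17*a − 2), so (5*v + 4*a) is a factor with cofactor −3*v**2 − 16*v*a − 7*v − 21*a**2 − 17*a − 2.
The cofactor groups again: −3*v**2 − 16*v*a − 7*v − 21*a**2 − 17*a − 2 = −3*v*(v + 3*a + 2) + (−7*a − 1)*(v + 3*a + 2); both groups contain (v + 3*a + 2), giving −(3*v + 7*a + 1)*(v + 3*a + 2).

−(v + 3*a + 2)*(5*v + 4*a)*(3*v + 7*a + 1)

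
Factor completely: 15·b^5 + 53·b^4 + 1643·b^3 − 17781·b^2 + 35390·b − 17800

(3·b − 5)·(5·b − 4)·(b − 5)·(b^2 + 11·b + 178)

Testing divisors of the constant over divisors of the leading coefficient, b = 5/3 is a root, so (3·b − 5) divides it; the quotient is 5·b^4 + 26·b^3 + 591·b^2 − 4942·b + 3560.
Then b = 5 is a root, giving the factor (b − 5) and quotient 5·b^3 + 51·b^2 + 846·b − 712.
Next, b = 4/5 is a root, so (5·b − 4) divides it; the quotient is b^2 + 11·b + 178.
The quadratic b^2 + 11·b + 178 has discriminant −591 < 0 and is irreducible over ℤ.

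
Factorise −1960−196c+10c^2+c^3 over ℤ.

Trying the rational-root candidates, c = 14 is a root, so (c−14) is a factor; dividing leaves c^2+24c+140.
The remaining quadratic factors as (c+14)(c+10).

(c+10)(c+14)(c−14)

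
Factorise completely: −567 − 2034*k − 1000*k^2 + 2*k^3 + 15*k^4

By the rational root theorem, k = −7 is a root, giving the factor (k + 7) and quotient 15*k^3 − 103*k^2 − 279*k − 81.
Then k = −1/3 is a root, so (3*k + 1) is a factor; dividing leaves 5*k^2 − 36*k − 81.
The remaining quadratic factors as (k − 9)(5*k + 9).

(3*k + 1)*(5*k + 9)*(k + 7)*(k − 9)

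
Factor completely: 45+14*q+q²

(q+5)*(q+9)

Two integers with product 45 and sum 14 are 5 and 9.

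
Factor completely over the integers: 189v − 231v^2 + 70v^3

Pull out the common factor 7v, then factor the remaining trinomial.

7v(2v − 3)(5v − 9)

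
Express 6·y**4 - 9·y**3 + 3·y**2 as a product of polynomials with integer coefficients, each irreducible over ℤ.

3·y**2·(2·y - 1)·(y - 1)

Pull out the common factor 3·y**2, then factor the remaining trinomial.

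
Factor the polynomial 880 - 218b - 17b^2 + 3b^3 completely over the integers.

Testing divisors of the constant over divisors of the leading coefficient, b = 11/3 is a root, so (3b - 11) divides it; the quotient is b^2 - 2b - 80.
The remaining quadratic factors as (b + 8)(b - 10).

(3b - 11)(b + 8)(b - 10)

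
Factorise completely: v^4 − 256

Difference of squares twice: with A = v and B = 4, A⁴ − B⁴ = (A² − B²)(A² + B²), and A² − B² factors again.

(v + 4)·(v − 4)·(v^2 + 16)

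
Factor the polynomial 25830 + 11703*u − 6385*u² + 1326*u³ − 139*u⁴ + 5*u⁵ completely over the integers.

(5*u + 6)*(u − 15)*(u − 7)*(u² − 7*u + 41)

Trying the rational-root candidates, u = 7 is a root, giving the factor (u − 7) and quotient 5*u⁴ − 104*u³ + 598*u² − 2199*u − 3690.
Continuing, u = 15 is a root, so (u − 15) divides it; the quotient is 5*u³ − 29*u² + 163*u + 246.
Continuing, u = −6/5 is a root, giving the factor (5*u + 6) and quotient u² − 7*u + 41.
The quadratic u² − 7*u + 41 has discriminant −115 < 0 and is irreducible over ℤ.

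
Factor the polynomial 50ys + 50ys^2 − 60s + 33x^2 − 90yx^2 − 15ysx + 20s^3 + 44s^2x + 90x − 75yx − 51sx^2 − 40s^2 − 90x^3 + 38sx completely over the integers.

Group: 5y(10s^2 − 3sx + 10s − 18x^2 − 15x) + (2s + 5x − 6)(10s^2 − 3sx + 10s − 18x^2 − 15x); both groups contain (10s^2 − 3sx + 10s − 18x^2 − 15x), so (5y + 2s + 5x − 6) is a factor with cofactor 10s^2 − 3sx + 10s − 18x^2 − 15x.
The cofactor groups again: 10s^2 − 3sx + 10s − 18x^2 − 15x = 2s(5s + 6x + 5) − 3x(5s + 6x + 5); both groups contain (5s + 6x + 5), giving (2s − 3x)(5s + 6x + 5).

(5y + 2s + 5x − 6)(2s − 3x)(5s + 6x + 5)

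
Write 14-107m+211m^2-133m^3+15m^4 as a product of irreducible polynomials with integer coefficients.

Among the possible rational roots, m = 7 is a root, so (m-7) is a factor; dividing leaves 15m^3-28m^2+15m-2.
Continuing, m = 2/3 is a root, so (3m-2) is a factor; dividing leaves 5m^2-6m+1.
The remaining quadratic factors as (5m-1)(m-1).

(3m-2)(5m-1)(m-1)(m-7)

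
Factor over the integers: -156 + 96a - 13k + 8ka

Group as (8ka - 13k) + (96a - 156) = k(8a - 13) + 12(8a - 13).
Both groups share the factor (8a - 13).

(8a - 13)(k + 12)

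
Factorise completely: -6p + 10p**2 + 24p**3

Pull out the common factor 2p, then factor the remaining trinomial.

2p(3p - 1)(4p + 3)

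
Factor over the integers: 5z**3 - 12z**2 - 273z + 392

Among the possible rational roots, z = 7/5 is a root, giving the factor (5z - 7) and quotient z**2 - z - 56.
The remaining quadratic factors as (z + 7)(z - 8).

(5z - 7)(z + 7)(z - 8)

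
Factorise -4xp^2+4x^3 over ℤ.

Pull out the common factor 4x; x^2-p^2 is a difference of squares.

4x(x-p)(x+p)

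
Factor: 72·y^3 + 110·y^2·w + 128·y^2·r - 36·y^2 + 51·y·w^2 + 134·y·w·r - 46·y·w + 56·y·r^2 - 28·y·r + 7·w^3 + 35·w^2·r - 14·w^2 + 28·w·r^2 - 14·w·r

(4·y + w + 4·r - 2)·(9·y + 7·w + 7·r)·(2·y + w)

Group: 4·y·(18·y^2 + 23·y·w + 14·y·r + 7·w^2 + 7·w·r) + (w + 4·r - 2)·(18·y^2 + 23·y·w + 14·y·r + 7·w^2 + 7·w·r); both groups contain (18·y^2 + 23·y·w + 14·y·r + 7·w^2 + 7·w·r), so (4·y + w + 4·r - 2) is a factor with cofactor 18·y^2 + 23·y·w + 14·y·r + 7·w^2 + 7·w·r.
The cofactor groups again: 18·y^2 + 23·y·w + 14·y·r + 7·w^2 + 7·w·r = 9·y·(2·y + w) + (7·w + 7·r)·(2·y + w); both groups contain (2·y + w), giving (9·y + 7·w + 7·r)·(2·y + w).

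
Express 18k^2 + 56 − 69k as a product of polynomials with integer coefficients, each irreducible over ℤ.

Need a pair with product 18·56 = 1008 and sum −69: that's −21 and −48.
Split the middle term: 18k^2 − 21k − 48k + 56 = 3k(6k − 7) − 8(6k − 7).

(3k − 8)(6k − 7)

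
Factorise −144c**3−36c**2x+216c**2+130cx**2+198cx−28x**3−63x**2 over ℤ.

Group: 6c(−24c**2+22cx+36c−4x**2−9x) + 7x(−24c**2+22cx+36c−4x**2−9x); both groups contain (−24c**2+22cx+36c−4x**2−9x), so (6c+7x) is a factor with cofactor −24c**2+22cx+36c−4x**2−9x.
The cofactor groups again: −24c**2+22cx+36c−4x**2−9x = −6c(4c−x) + (4x+9)(4c−x); both groups contain (4c−x), giving −(6c−4x−9)(4c−x).

−(4c−x)(6c+7x)(6c−4x−9)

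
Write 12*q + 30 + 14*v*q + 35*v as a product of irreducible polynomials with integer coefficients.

(2*q + 5)*(7*v + 6)

Group as (14*v*q + 35*v) + (12*q + 30) = 7*v*(2*q + 5) + 6*(2*q + 5).
Both groups share the factor (2*q + 5).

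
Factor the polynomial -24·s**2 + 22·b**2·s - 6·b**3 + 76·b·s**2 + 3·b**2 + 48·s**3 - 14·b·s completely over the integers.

Group: 3·b·(-2·b**2 + 10·b·s + b + 12·s**2 - 6·s) + 4·s·(-2·b**2 + 10·b·s + b + 12·s**2 - 6·s); both groups contain (-2·b**2 + 10·b·s + b + 12·s**2 - 6·s), so (3·b + 4·s) is a factor with cofactor -2·b**2 + 10·b·s + b + 12·s**2 - 6·s.
The cofactor groups again: -2·b**2 + 10·b·s + b + 12·s**2 - 6·s = -b·(2·b + 2·s - 1) + 6·s·(2·b + 2·s - 1); both groups contain (2·b + 2·s - 1), giving -(b - 6·s)·(2·b + 2·s - 1).

-(2·b + 2·s - 1)·(3·b + 4·s)·(b - 6·s)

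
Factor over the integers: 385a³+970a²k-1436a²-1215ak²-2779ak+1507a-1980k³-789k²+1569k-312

(11a+12k-3)(5a+15k-8)(7a-11k-13)

Group: 7a(55a²+225ak-103a+180k²-141k+24) + (-11k-13)(55a²+225ak-103a+180k²-141k+24); both groups contain (55a²+225ak-103a+180k²-141k+24), so (7a-11k-13) is a factor with cofactor 55a²+225ak-103a+180k²-141k+24.
The cofactor groups again: 55a²+225ak-103a+180k²-141k+24 = 11a(5a+15k-8) + (12k-3)(5a+15k-8); both groups contain (5a+15k-8), giving (11a+12k-3)(5a+15k-8).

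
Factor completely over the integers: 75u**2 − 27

3(5u + 3)(5u − 3)

Every term has a factor of 3. Then 25u**2 − 9 = (5u)² − (3)².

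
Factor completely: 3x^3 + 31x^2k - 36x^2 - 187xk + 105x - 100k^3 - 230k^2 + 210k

(3x - 5k - 15)(x + 10k - 7)(x + 2k)

Group: 3x(x^2 + 12xk - 7x + 20k^2 - 14k) + (-5k - 15)(x^2 + 12xk - 7x + 20k^2 - 14k); both groups contain (x^2 + 12xk - 7x + 20k^2 - 14k), so (3x - 5k - 15) is a factor with cofactor x^2 + 12xk - 7x + 20k^2 - 14k.
The cofactor groups again: x^2 + 12xk - 7x + 20k^2 - 14k = x(x + 10k - 7) + 2k(x + 10k - 7); both groups contain (x + 10k - 7), giving (x + 2k)(x + 10k - 7).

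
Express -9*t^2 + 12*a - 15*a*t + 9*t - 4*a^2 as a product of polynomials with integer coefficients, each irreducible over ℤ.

Group: -a*(4*a + 3*t) + (-3*t + 3)*(4*a + 3*t); both groups contain (4*a + 3*t).

-(4*a + 3*t)*(a + 3*t - 3)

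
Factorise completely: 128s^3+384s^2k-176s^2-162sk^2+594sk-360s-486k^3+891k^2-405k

(8s-9k+9)(2s+6k-5)(8s+9k)

Group: 2s(64s^2+72s-81k^2+81k) + (6k-5)(64s^2+72s-81k^2+81k); both groups contain (64s^2+72s-81k^2+81k), so (2s+6k-5) is a factor with cofactor 64s^2+72s-81k^2+81k.
The cofactor groups again: 64s^2+72s-81k^2+81k = 8s(8s-9k+9) + 9k(8s-9k+9); both groups contain (8s-9k+9), giving (8s+9k)(8s-9k+9).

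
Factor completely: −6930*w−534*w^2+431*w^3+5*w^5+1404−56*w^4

Trying the rational-root candidates, w = −3 is a root, so (w+3) divides it; the quotient is 5*w^4−71*w^3+644*w^2−2466*w+468.
Then w = 1/5 is a root, so (5*w−1) is a factor; dividing leaves w^3−14*w^2+126*w−468.
Then w = 6 is a root, so (w−6) divides it; the quotient is w^2−8*w+78.
The quadratic w^2−8*w+78 has discriminant −248 < 0 and is irreducible over ℤ.

(5*w−1)*(w+3)*(w−6)*(w^2−8*w+78)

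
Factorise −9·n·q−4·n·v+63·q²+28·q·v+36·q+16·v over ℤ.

Group: −n·(9·q+4·v) + (7·q+4)·(9·q+4·v); both groups contain (9·q+4·v).

−(9·q+4·v)·(n−7·q−4)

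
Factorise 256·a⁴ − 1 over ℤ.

Difference of squares twice: with A = 4·a and B = 1, A⁴ − B⁴ = (A² − B²)(A² + B²), and A² − B² factors again.

(4·a + 1)·(4·a − 1)·(16·a² + 1)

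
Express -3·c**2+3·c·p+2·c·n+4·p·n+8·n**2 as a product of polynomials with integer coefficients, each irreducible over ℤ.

Group: -3·c·(c-p-2·n) - 4·n·(c-p-2·n); both groups contain (c-p-2·n).

-(3·c+4·n)·(c-p-2·n)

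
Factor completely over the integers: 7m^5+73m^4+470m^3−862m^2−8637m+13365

(7m−11)(m+5)(m−3)(m^2+10m+81)

Trying the rational-root candidates, m = −5 is a root, so (m+5) divides it; the quotient is 7m^4+38m^3+280m^2−2262m+2673.
Then m = 11/7 is a root, so (7m−11) divides it; the quotient is m^3+7m^2+51m−243.
Continuing, m = 3 is a root, giving the factor (m−3) and quotient m^2+10m+81.
The quadratic m^2+10m+81 has discriminant −224 < 0 and is irreducible over ℤ.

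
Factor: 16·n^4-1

Write as (4·n^2)² − (1)², then factor 4·n^2-1 once more.

(2·n+1)·(2·n-1)·(4·n^2+1)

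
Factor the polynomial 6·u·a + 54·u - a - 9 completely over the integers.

(6·u - 1)·(a + 9)

Group as (6·u·a + 54·u) + (-a - 9) = 6·u·(a + 9) - (a + 9).
Both groups share the factor (a + 9).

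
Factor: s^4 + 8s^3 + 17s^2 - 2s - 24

(s + 2)(s + 3)(s + 4)(s - 1)

Trying the rational-root candidates, s = 1 is a root, so (s - 1) is a factor; dividing leaves s^3 + 9s^2 + 26s + 24.
Next, s = -4 is a root, giving the factor (s + 4) and quotient s^2 + 5s + 6.
The remaining quadratic factors as (s + 3)(s + 2).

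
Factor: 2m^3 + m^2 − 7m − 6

(2m + 3)(m + 1)(m − 2)

Trying the rational-root candidates, m = −3/2 is a root, so (2m + 3) divides it; the quotient is m^2 − m − 2.
The remaining quadratic factors as (m − 2)(m + 1).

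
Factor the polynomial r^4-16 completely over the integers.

Difference of squares twice: with A = r and B = 2, A⁴ − B⁴ = (A² − B²)(A² + B²), and A² − B² factors again.

(r+2)(r-2)(r^2+4)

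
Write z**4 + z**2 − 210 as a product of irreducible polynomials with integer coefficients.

Substitute u = z**2 to get a quadratic in u, then factor.
z**2 − 14 is irreducible over ℤ (14 is not a perfect square).
z**2 + 15 is irreducible over ℤ (always positive, so no real roots).

(z**2 + 15)(z**2 − 14)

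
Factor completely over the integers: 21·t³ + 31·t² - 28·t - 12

(3·t + 1)·(7·t - 6)·(t + 2)

By the rational root theorem, t = 6/7 is a root, so (7·t - 6) divides it; the quotient is 3·t² + 7·t + 2.
The remaining quadratic factors as (t + 2)(3·t + 1).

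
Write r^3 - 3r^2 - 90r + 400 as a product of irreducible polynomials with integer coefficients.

By the rational root theorem, r = -10 is a root, giving the factor (r + 10) and quotient r^2 - 13r + 40.
The remaining quadratic factors as (r - 8)(r - 5).

(r + 10)(r - 5)(r - 8)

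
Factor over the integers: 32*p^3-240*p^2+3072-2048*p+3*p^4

Trying the rational-root candidates, p = -12 is a root, giving the factor (p+12) and quotient 3*p^3-4*p^2-192*p+256.
Next, p = -8 is a root, so (p+8) divides it; the quotient is 3*p^2-28*p+32.
The remaining quadratic factors as (3*p-4)(p-8).

(3*p-4)*(p+12)*(p+8)*(p-8)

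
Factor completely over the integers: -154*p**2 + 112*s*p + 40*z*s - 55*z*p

Group: 8*s*(5*z + 14*p) - 11*p*(5*z + 14*p); both groups contain (5*z + 14*p).

(8*s - 11*p)*(5*z + 14*p)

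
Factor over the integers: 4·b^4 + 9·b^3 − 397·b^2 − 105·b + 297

Among the possible rational roots, b = −1 is a root, so (b + 1) divides it; the quotient is 4·b^3 + 5·b^2 − 402·b + 297.
Continuing, b = −11 is a root, giving the factor (b + 11) and quotient 4·b^2 − 39·b + 27.
The remaining quadratic factors as (4·b − 3)(b − 9).

(4·b − 3)·(b + 1)·(b + 11)·(b − 9)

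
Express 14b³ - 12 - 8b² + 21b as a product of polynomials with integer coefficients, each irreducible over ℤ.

Group as (14b³ + 21b) + (-8b² - 12) = 7b(2b² + 3) - 4(2b² + 3).
Both groups share the factor (2b² + 3).

(7b - 4)(2b² + 3)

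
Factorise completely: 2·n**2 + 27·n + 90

Need a pair with product 2·90 = 180 and sum 27: that's 12 and 15.
Split the middle term: 2·n**2 + 12·n + 15·n + 90 = 2·n·(n + 6) + 15·(n + 6).

(2·n + 15)·(n + 6)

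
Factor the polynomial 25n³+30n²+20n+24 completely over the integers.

Group as (25n³+20n) + (30n²+24) = 5n(5n²+4) + 6(5n²+4).
Both groups share the factor (5n²+4).

(5n+6)(5n²+4)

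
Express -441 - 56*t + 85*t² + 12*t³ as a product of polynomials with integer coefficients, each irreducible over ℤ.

(3*t + 7)*(4*t - 9)*(t + 7)

Trying the rational-root candidates, t = 9/4 is a root, so (4*t - 9) is a factor; dividing leaves 3*t² + 28*t + 49.
The remaining quadratic factors as (t + 7)(3*t + 7).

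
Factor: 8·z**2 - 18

Every term has a factor of 2. Then 4·z**2 - 9 = (2·z)² − (3)².

2·(2·z + 3)·(2·z - 3)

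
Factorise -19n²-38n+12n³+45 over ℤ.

Trying the rational-root candidates, n = -5/3 is a root, so (3n+5) is a factor; dividing leaves 4n²-13n+9.
The remaining quadratic factors as (4n-9)(n-1).

(3n+5)(4n-9)(n-1)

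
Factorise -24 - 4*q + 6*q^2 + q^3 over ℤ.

(q + 2)*(q + 6)*(q - 2)

Testing divisors of the constant over divisors of the leading coefficient, q = 2 is a root, so (q - 2) divides it; the quotient is q^2 + 8*q + 12.
The remaining quadratic factors as (q + 2)(q + 6).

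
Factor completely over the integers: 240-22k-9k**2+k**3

By the rational root theorem, k = -5 is a root, giving the factor (k+5) and quotient k**2-14k+48.
The remaining quadratic factors as (k-6)(k-8).

(k+5)(k-6)(k-8)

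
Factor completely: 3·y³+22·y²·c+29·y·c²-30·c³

(3·y-2·c)·(y+3·c)·(y+5·c)

Group: 3·y·(y²+8·y·c+15·c²) - 2·c·(y²+8·y·c+15·c²); both groups contain (y²+8·y·c+15·c²), so (3·y-2·c) is a factor with cofactor y²+8·y·c+15·c².
The cofactor groups again: y²+8·y·c+15·c² = y·(y+3·c) + 5·c·(y+3·c); both groups contain (y+3·c), giving (y+5·c)·(y+3·c).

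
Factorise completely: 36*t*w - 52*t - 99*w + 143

Group as (36*t*w - 52*t) + (-99*w + 143) = 4*t*(9*w - 13) - 11*(9*w - 13).
Both groups share the factor (9*w - 13).

(4*t - 11)*(9*w - 13)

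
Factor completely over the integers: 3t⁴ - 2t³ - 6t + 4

(3t - 2)(t³ - 2)

Group as (3t⁴ - 6t) + (-2t³ + 4) = 3t(t³ - 2) - 2(t³ - 2).
Both groups share the factor (t³ - 2).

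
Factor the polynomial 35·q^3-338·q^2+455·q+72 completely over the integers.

(5·q-9)·(7·q+1)·(q-8)

Among the possible rational roots, q = -1/7 is a root, giving the factor (7·q+1) and quotient 5·q^2-49·q+72.
The remaining quadratic factors as (q-8)(5·q-9).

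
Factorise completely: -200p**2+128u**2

Every term has a factor of 8. Then 16u**2-25p**2 = (4u)² − (5p)².

8(4u-5p)(4u+5p)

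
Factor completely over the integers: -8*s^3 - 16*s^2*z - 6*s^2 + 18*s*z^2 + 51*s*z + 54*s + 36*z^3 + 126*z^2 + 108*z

-(2*s + 3*z + 6)*(4*s - 6*z - 9)*(s + 2*z)

Group: 2*s*(-4*s^2 - 2*s*z + 9*s + 12*z^2 + 18*z) + (3*z + 6)*(-4*s^2 - 2*s*z + 9*s + 12*z^2 + 18*z); both groups contain (-4*s^2 - 2*s*z + 9*s + 12*z^2 + 18*z), so (2*s + 3*z + 6) is a factor with cofactor -4*s^2 - 2*s*z + 9*s + 12*z^2 + 18*z.
The cofactor groups again: -4*s^2 - 2*s*z + 9*s + 12*z^2 + 18*z = -4*s*(s + 2*z) + (6*z + 9)*(s + 2*z); both groups contain (s + 2*z), giving -(4*s - 6*z - 9)*(s + 2*z).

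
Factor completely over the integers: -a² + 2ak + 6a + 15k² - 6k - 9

-(a + 3k - 3)(a - 5k - 3)

Group: -a(a - 5k - 3) + (-3k + 3)(a - 5k - 3); both groups contain (a - 5k - 3).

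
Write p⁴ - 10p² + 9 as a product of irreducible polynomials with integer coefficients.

(p + 1)(p + 3)(p - 1)(p - 3)

Substitute u = p² to get a quadratic in u, then factor.
p² - 1 is a difference of squares.
p² - 9 is a difference of squares.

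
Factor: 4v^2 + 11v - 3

(4v - 1)(v + 3)

Need a pair with product 4·(-3) = -12 and sum 11: that's -1 and 12.
Split the middle term: 4v^2 - v + 12v - 3 = v(4v - 1) + 3(4v - 1).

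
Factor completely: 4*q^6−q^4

q^4*(2*q+1)*(2*q−1)

Every term has a factor of q^4; factoring it out leaves 4*q^2−1.
Recognize a difference of squares with the parts 2*q and 1.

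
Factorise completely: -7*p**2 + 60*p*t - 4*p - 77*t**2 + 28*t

-(7*p - 11*t + 4)*(p - 7*t)

Group: -p*(7*p - 11*t + 4) + 7*t*(7*p - 11*t + 4); both groups contain (7*p - 11*t + 4).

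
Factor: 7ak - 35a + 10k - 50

Group as (7ak - 35a) + (10k - 50) = 7a(k - 5) + 10(k - 5).
Both groups share the factor (k - 5).

(7a + 10)(k - 5)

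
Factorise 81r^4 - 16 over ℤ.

(3r + 2)(3r - 2)(9r^2 + 4)

(3r)⁴ − (2)⁴ = ((3r)² − (2)²)((3r)² + (2)²); the first factor splits again, the second (9r^2 + 4) is irreducible.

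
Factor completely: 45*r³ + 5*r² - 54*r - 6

Group as (45*r³ - 54*r) + (5*r² - 6) = 9*r*(5*r² - 6) + (5*r² - 6).
Both groups share the factor (5*r² - 6).

(9*r + 1)*(5*r² - 6)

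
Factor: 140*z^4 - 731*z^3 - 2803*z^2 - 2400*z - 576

By the rational root theorem, z = -3/4 is a root, giving the factor (4*z + 3) and quotient 35*z^3 - 209*z^2 - 544*z - 192.
Then z = 8 is a root, giving the factor (z - 8) and quotient 35*z^2 + 71*z + 24.
The remaining quadratic factors as (7*z + 3)(5*z + 8).

(4*z + 3)*(5*z + 8)*(7*z + 3)*(z - 8)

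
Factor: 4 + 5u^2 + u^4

Substitute w = u^2 to get a quadratic in w, then factor.
u^2 + 1 is irreducible over ℤ (sum of squares).
u^2 + 4 is irreducible over ℤ (sum of squares).

(u^2 + 1)(u^2 + 4)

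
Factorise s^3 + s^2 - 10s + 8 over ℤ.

(s + 4)(s - 1)(s - 2)

By the rational root theorem, s = -4 is a root, so (s + 4) is a factor; dividing leaves s^2 - 3s + 2.
The remaining quadratic factors as (s - 2)(s - 1).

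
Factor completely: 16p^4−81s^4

Difference of squares twice: with A = 2p and B = 3s, A⁴ − B⁴ = (A² − B²)(A² + B²), and A² − B² factors again.

(2p+3s)(2p−3s)(4p^2+9s^2)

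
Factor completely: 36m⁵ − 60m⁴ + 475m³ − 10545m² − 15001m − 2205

(6m + 1)(6m + 7)(m − 7)(m² + 4m + 45)

Among the possible rational roots, m = −1/6 is a root, giving the factor (6m + 1) and quotient 6m⁴ − 11m³ + 81m² − 1771m − 2205.
Continuing, m = 7 is a root, so (m − 7) is a factor; dividing leaves 6m³ + 31m² + 298m + 315.
Next, m = −7/6 is a root, so (6m + 7) divides it; the quotient is m² + 4m + 45.
The quadratic m² + 4m + 45 has discriminant −164 < 0 and is irreducible over ℤ.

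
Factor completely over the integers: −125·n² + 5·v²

Pull out the common factor 5; v² − 25·n² is a difference of squares.

5·(v − 5·n)·(v + 5·n)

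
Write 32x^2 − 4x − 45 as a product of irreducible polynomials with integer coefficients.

Need a pair with product 32·(−45) = −1440 and sum −4: that's −40 and 36.
Split the middle term: 32x^2 − 40x + 36x − 45 = 8x(4x − 5) + 9(4x − 5).

(4x − 5)(8x + 9)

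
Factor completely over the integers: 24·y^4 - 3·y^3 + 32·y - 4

Group as (24·y^4 + 32·y) + (-3·y^3 - 4) = 8·y·(3·y^3 + 4) - (3·y^3 + 4).
Both groups share the factor (3·y^3 + 4).

(8·y - 1)·(3·y^3 + 4)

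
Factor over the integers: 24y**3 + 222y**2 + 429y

3y(2y + 13)(4y + 11)

Pull out the common factor 3y, then factor the remaining trinomial.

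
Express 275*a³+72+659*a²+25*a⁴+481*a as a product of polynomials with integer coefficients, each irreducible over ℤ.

(5*a+1)*(5*a+9)*(a+1)*(a+8)

Trying the rational-root candidates, a = −9/5 is a root, so (5*a+9) divides it; the quotient is 5*a³+46*a²+49*a+8.
Next, a = −8 is a root, giving the factor (a+8) and quotient 5*a²+6*a+1.
The remaining quadratic factors as (5*a+1)(a+1).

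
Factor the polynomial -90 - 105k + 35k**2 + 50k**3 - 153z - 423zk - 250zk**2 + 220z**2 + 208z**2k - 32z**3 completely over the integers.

-(8z - 2k + 3)(4z - 5k - 5)(z - 5k - 6)

Group: 4z(-8z**2 + 42zk + 45z - 10k**2 + 3k + 18) + (-5k - 5)(-8z**2 + 42zk + 45z - 10k**2 + 3k + 18); both groups contain (-8z**2 + 42zk + 45z - 10k**2 + 3k + 18), so (4z - 5k - 5) is a factor with cofactor -8z**2 + 42zk + 45z - 10k**2 + 3k + 18.
The cofactor groups again: -8z**2 + 42zk + 45z - 10k**2 + 3k + 18 = -z(8z - 2k + 3) + (5k + 6)(8z - 2k + 3); both groups contain (8z - 2k + 3), giving -(z - 5k - 6)(8z - 2k + 3).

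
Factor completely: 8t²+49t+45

(8t+9)(t+5)

Need a pair with product 8·45 = 360 and sum 49: that's 9 and 40.
Split the middle term: 8t²+9t + 40t+45 = t(8t+9) + 5(8t+9).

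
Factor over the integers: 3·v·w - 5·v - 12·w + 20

Group as (3·v·w - 5·v) + (-12·w + 20) = v·(3·w - 5) - 4·(3·w - 5).
Both groups share the factor (3·w - 5).

(3·w - 5)·(v - 4)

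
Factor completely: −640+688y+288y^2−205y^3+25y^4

By the rational root theorem, y = 4 is a root, giving the factor (y−4) and quotient 25y^3−105y^2−132y+160.
Continuing, y = 4/5 is a root, giving the factor (5y−4) and quotient 5y^2−17y−40.
The remaining quadratic factors as (5y+8)(y−5).

(5y+8)(5y−4)(y−4)(y−5)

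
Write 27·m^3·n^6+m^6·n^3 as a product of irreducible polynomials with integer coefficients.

Factor out m^3·n^3 first: what remains is m^3+27·n^3.
Recognize a sum of cubes with the parts 3·n and m.

m^3·n^3·(m+3·n)·(m^2-3·m·n+9·n^2)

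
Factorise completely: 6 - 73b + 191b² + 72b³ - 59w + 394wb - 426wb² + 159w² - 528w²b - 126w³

-(7w - b - 3)(6w + 8b - 1)(3w + 9b - 2)

Group: 7w(-18w² - 78wb + 15w - 72b² + 25b - 2) + (-b - 3)(-18w² - 78wb + 15w - 72b² + 25b - 2); both groups contain (-18w² - 78wb + 15w - 72b² + 25b - 2), so (7w - b - 3) is a factor with cofactor -18w² - 78wb + 15w - 72b² + 25b - 2.
The cofactor groups again: -18w² - 78wb + 15w - 72b² + 25b - 2 = -3w(6w + 8b - 1) + (-9b + 2)(6w + 8b - 1); both groups contain (6w + 8b - 1), giving -(3w + 9b - 2)(6w + 8b - 1).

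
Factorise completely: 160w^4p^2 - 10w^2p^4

Factor out 10w^2p^2, leaving 16w^2 - p^2, which is a difference of two squares.

10p^2w^2(4w - p)(4w + p)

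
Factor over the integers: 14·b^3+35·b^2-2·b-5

Group as (14·b^3-2·b) + (35·b^2-5) = 2·b·(7·b^2-1) + 5·(7·b^2-1).
Both groups share the factor (7·b^2-1).

(2·b+5)·(7·b^2-1)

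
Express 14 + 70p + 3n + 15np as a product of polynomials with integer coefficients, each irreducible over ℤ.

(3n + 14)(5p + 1)

Group as (15np + 3n) + (70p + 14) = 3n(5p + 1) + 14(5p + 1).
Both groups share the factor (5p + 1).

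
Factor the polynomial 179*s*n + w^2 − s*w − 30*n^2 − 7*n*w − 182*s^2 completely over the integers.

Group: −13*s*(14*s − 3*n − w) + (10*n − w)*(14*s − 3*n − w); both groups contain (14*s − 3*n − w).

−(13*s − 10*n + w)*(14*s − 3*n − w)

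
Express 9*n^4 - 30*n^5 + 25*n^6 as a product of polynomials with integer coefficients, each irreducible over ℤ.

Factor out n^4 first: what remains is 25*n^2 - 30*n + 9.
Recognize a perfect-square trinomial with the parts 3 and 5*n.

n^4*(5*n - 3)^2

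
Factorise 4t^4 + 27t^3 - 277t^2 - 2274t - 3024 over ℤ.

Trying the rational-root candidates, t = -8 is a root, so (t + 8) divides it; the quotient is 4t^3 - 5t^2 - 237t - 378.
Then t = -7/4 is a root, giving the factor (4t + 7) and quotient t^2 - 3t - 54.
The remaining quadratic factors as (t + 6)(t - 9).

(4t + 7)(t + 6)(t + 8)(t - 9)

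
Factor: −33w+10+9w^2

Need a pair with product 9·10 = 90 and sum −33: that's −30 and −3.
Split the middle term: 9w^2−30w − 3w+10 = 3w(3w−10) − (3w−10).

(3w−1)(3w−10)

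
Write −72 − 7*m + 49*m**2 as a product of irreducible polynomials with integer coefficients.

(7*m + 8)*(7*m − 9)

Need a pair with product 49·(−72) = −3528 and sum −7: that's −63 and 56.
Split the middle term: 49*m**2 − 63*m + 56*m − 72 = 7*m*(7*m − 9) + 8*(7*m − 9).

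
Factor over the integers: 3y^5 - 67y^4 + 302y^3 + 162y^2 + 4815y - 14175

(3y - 7)(y - 15)(y - 9)(y^2 + 4y + 15)

Among the possible rational roots, y = 7/3 is a root, so (3y - 7) is a factor; dividing leaves y^4 - 20y^3 + 54y^2 + 180y + 2025.
Next, y = 9 is a root, giving the factor (y - 9) and quotient y^3 - 11y^2 - 45y - 225.
Next, y = 15 is a root, so (y - 15) is a factor; dividing leaves y^2 + 4y + 15.
The quadratic y^2 + 4y + 15 has discriminant -44 < 0 and is irreducible over ℤ.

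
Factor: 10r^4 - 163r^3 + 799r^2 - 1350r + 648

Trying the rational-root candidates, r = 9/2 is a root, giving the factor (2r - 9) and quotient 5r^3 - 59r^2 + 134r - 72.
Next, r = 2 is a root, so (r - 2) is a factor; dividing leaves 5r^2 - 49r + 36.
The remaining quadratic factors as (5r - 4)(r - 9).

(2r - 9)(5r - 4)(r - 2)(r - 9)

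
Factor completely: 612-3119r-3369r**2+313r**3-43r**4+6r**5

Among the possible rational roots, r = 9 is a root, so (r-9) is a factor; dividing leaves 6r**4+11r**3+412r**2+339r-68.
Continuing, r = 1/6 is a root, so (6r-1) is a factor; dividing leaves r**3+2r**2+69r+68.
Continuing, r = -1 is a root, so (r+1) is a factor; dividing leaves r**2+r+68.
The quadratic r**2+r+68 has discriminant -271 < 0 and is irreducible over ℤ.

(6r-1)(r+1)(r-9)(r**2+r+68)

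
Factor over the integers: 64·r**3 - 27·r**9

-r**3·(3·r**2 - 4)·(9·r**4 + 12·r**2 + 16)

Every term has a factor of r**3; factoring it out leaves -27·r**6 + 64.
Recognize a difference of cubes with the parts 4 and 3·r**2.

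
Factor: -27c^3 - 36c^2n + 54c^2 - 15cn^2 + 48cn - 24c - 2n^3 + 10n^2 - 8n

-(3c + 2n - 2)(3c + n)(3c + n - 4)

Group: 3c(-9c^2 - 9cn + 18c - 2n^2 + 10n - 8) + n(-9c^2 - 9cn + 18c - 2n^2 + 10n - 8); both groups contain (-9c^2 - 9cn + 18c - 2n^2 + 10n - 8), so (3c + n) is a factor with cofactor -9c^2 - 9cn + 18c - 2n^2 + 10n - 8.
The cofactor groups again: -9c^2 - 9cn + 18c - 2n^2 + 10n - 8 = -3c(3c + 2n - 2) + (-n + 4)(3c + 2n - 2); both groups contain (3c + 2n - 2), giving -(3c + n - 4)(3c + 2n - 2).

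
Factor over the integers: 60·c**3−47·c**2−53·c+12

By the rational root theorem, c = 1/5 is a root, so (5·c−1) divides it; the quotient is 12·c**2−7·c−12.
The remaining quadratic factors as (3·c−4)(4·c+3).

(3·c−4)·(4·c+3)·(5·c−1)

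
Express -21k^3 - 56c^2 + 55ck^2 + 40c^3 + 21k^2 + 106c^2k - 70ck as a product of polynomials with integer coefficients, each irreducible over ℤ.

(2c + 3k)(4c - k)(5c + 7k - 7)

Group: 5c(8c^2 + 10ck - 3k^2) + (7k - 7)(8c^2 + 10ck - 3k^2); both groups contain (8c^2 + 10ck - 3k^2), so (5c + 7k - 7) is a factor with cofactor 8c^2 + 10ck - 3k^2.
The cofactor groups again: 8c^2 + 10ck - 3k^2 = 4c(2c + 3k) - k(2c + 3k); both groups contain (2c + 3k), giving (4c - k)(2c + 3k).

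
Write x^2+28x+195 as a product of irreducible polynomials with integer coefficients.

(x+13)(x+15)

Two integers with product 195 and sum 28 are 15 and 13.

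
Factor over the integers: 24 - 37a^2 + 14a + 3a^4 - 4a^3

(3a + 2)(a + 3)(a - 1)(a - 4)

Among the possible rational roots, a = 4 is a root, so (a - 4) is a factor; dividing leaves 3a^3 + 8a^2 - 5a - 6.
Then a = -3 is a root, so (a + 3) is a factor; dividing leaves 3a^2 - a - 2.
The remaining quadratic factors as (a - 1)(3a + 2).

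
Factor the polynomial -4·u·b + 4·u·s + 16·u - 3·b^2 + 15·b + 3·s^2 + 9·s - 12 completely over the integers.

Group: -4·u·(b - s - 4) + (-3·b - 3·s + 3)·(b - s - 4); both groups contain (b - s - 4).

-(4·u + 3·b + 3·s - 3)·(b - s - 4)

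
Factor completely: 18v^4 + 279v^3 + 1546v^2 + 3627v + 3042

Trying the rational-root candidates, v = -3 is a root, so (v + 3) divides it; the quotient is 18v^3 + 225v^2 + 871v + 1014.
Continuing, v = -13/3 is a root, so (3v + 13) is a factor; dividing leaves 6v^2 + 49v + 78.
The remaining quadratic factors as (v + 6)(6v + 13).

(3v + 13)(6v + 13)(v + 3)(v + 6)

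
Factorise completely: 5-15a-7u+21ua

Group as (21ua-7u) + (-15a+5) = 7u(3a-1) - 5(3a-1).
Both groups share the factor (3a-1).

(3a-1)(7u-5)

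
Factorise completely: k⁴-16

(k+2)·(k-2)·(k²+4)

Difference of squares twice: with A = k and B = 2, A⁴ − B⁴ = (A² − B²)(A² + B²), and A² − B² factors again.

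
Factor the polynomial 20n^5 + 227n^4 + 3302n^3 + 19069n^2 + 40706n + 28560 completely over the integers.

(4n + 15)(5n + 8)(n + 2)(n^2 + 4n + 119)

Among the possible rational roots, n = -2 is a root, so (n + 2) is a factor; dividing leaves 20n^4 + 187n^3 + 2928n^2 + 13213n + 14280.
Continuing, n = -8/5 is a root, so (5n + 8) divides it; the quotient is 4n^3 + 31n^2 + 536n + 1785.
Next, n = -15/4 is a root, so (4n + 15) divides it; the quotient is n^2 + 4n + 119.
The quadratic n^2 + 4n + 119 has discriminant -460 < 0 and is irreducible over ℤ.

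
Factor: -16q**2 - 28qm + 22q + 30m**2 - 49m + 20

Group: -8q(2q + 5m - 4) + (6m - 5)(2q + 5m - 4); both groups contain (2q + 5m - 4).

-(8q - 6m + 5)(2q + 5m - 4)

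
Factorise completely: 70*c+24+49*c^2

Need a pair with product 49·24 = 1176 and sum 70: that's 42 and 28.
Split the middle term: 49*c^2+42*c + 28*c+24 = 7*c*(7*c+6) + 4*(7*c+6).

(7*c+4)*(7*c+6)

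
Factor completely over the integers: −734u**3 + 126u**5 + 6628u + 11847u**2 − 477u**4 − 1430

(3u + 11)(6u − 1)(7u + 5)(u**2 − 8u + 26)

Among the possible rational roots, u = −11/3 is a root, giving the factor (3u + 11) and quotient 42u**4 − 313u**3 + 903u**2 + 638u − 130.
Continuing, u = 1/6 is a root, so (6u − 1) divides it; the quotient is 7u**3 − 51u**2 + 142u + 130.
Continuing, u = −5/7 is a root, giving the factor (7u + 5) and quotient u**2 − 8u + 26.
The quadratic u**2 − 8u + 26 has discriminant −40 < 0 and is irreducible over ℤ.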